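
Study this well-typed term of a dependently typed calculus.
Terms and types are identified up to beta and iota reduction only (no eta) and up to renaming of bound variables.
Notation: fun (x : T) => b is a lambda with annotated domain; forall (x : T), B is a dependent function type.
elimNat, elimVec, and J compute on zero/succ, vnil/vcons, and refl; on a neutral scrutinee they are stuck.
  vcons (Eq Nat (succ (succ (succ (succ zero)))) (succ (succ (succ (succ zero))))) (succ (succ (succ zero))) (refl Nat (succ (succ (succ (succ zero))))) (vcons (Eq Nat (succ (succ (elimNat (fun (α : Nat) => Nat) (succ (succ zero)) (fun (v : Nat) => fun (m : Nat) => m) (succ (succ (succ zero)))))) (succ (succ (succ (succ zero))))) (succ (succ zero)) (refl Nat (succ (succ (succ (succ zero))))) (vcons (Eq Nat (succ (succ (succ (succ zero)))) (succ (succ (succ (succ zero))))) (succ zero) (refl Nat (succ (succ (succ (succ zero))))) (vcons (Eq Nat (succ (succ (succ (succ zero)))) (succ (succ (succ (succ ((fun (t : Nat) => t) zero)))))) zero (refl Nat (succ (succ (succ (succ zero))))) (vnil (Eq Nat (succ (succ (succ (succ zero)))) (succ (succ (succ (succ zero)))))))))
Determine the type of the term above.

the term's type:
  Vec (Eq Nat (succ (succ (succ (succ zero)))) (succ (succ (succ (succ zero))))) (succ (succ (succ (succ zero))))


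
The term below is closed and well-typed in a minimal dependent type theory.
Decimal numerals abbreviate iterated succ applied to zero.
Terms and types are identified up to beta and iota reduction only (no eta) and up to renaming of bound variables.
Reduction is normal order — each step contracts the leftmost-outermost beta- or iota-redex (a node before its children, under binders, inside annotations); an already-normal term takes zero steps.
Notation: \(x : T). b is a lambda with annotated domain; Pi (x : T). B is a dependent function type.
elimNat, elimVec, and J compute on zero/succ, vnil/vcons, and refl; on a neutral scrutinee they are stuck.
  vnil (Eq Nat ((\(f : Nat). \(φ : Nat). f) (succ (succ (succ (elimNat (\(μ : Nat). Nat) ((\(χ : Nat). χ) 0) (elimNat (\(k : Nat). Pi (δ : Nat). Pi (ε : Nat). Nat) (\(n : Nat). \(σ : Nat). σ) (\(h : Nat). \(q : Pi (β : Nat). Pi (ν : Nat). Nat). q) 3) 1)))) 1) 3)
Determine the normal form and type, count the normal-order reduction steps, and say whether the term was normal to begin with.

resulting normal form:
  vnil (Eq Nat 3 3)
type:
  Vec (Eq Nat 3 3) 0
reduction steps (normal order): 17
term was already normal: no
first redex: a beta-redex


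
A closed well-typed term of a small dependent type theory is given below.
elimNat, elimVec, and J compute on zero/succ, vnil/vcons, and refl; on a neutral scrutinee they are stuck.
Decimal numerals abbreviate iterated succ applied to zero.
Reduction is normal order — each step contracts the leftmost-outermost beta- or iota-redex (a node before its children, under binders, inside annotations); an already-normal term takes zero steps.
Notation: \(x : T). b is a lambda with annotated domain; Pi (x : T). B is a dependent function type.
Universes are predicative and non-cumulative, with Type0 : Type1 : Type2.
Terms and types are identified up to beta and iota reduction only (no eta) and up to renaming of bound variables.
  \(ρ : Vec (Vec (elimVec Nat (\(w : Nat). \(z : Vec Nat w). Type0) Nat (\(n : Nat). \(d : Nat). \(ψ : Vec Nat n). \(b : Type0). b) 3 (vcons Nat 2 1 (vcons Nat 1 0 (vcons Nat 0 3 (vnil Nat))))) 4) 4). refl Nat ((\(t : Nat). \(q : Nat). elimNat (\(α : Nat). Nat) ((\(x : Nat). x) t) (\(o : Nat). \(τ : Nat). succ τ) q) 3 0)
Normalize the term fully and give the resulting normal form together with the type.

resulting normal form:
  \(ρ : Vec (Vec Nat 4) 4). refl Nat 3
type:
  Pi (ρ : Vec (Vec Nat 4) 4). Eq Nat 3 3


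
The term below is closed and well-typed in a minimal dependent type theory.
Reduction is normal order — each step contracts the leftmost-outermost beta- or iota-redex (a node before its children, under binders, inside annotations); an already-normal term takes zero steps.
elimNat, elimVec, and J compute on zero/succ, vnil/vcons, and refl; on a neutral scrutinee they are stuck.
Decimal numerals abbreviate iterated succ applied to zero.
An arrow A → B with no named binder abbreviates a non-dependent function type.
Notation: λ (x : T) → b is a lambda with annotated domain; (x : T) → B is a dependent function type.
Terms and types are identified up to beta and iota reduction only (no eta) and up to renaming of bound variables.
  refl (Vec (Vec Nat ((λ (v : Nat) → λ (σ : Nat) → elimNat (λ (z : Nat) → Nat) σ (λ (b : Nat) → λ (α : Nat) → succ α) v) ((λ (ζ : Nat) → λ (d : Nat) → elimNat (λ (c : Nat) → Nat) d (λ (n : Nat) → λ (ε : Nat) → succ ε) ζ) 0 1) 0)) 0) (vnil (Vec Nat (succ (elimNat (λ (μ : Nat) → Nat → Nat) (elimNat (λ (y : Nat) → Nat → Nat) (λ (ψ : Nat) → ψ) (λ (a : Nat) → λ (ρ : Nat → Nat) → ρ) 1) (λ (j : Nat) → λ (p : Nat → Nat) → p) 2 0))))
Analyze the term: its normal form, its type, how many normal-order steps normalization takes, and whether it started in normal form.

reduced normal form:
  refl (Vec (Vec Nat 1) 0) (vnil (Vec Nat 1))
inferred type:
  Eq (Vec (Vec Nat 1) 0) (vnil (Vec Nat 1)) (vnil (Vec Nat 1))
normal-order step count: 21
started in normal form: no
first redex: a beta-redex


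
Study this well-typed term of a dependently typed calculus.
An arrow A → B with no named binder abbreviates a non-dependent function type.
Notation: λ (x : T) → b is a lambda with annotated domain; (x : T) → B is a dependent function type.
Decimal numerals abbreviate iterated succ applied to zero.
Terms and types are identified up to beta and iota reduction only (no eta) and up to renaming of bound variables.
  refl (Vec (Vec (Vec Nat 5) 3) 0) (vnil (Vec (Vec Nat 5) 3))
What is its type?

inferred type:
  Eq (Vec (Vec (Vec Nat 5) 3) 0) (vnil (Vec (Vec Nat 5) 3)) (vnil (Vec (Vec Nat 5) 3))


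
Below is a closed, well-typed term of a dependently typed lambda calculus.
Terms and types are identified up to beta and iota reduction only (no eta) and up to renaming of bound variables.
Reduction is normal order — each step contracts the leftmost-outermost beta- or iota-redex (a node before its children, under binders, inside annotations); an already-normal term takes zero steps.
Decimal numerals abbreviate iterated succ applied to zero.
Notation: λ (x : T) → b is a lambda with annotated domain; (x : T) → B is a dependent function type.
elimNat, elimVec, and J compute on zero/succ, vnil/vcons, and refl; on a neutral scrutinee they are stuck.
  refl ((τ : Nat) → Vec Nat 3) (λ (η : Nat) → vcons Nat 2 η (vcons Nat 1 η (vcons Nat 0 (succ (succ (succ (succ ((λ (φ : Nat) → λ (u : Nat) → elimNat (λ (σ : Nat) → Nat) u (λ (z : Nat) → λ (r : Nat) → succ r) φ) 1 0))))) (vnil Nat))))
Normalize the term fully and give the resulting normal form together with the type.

normal form:
  refl ((τ : Nat) → Vec Nat 3) (λ (η : Nat) → vcons Nat 2 η (vcons Nat 1 η (vcons Nat 0 5 (vnil Nat))))
inferred type:
  Eq ((τ : Nat) → Vec Nat 3) (λ (η : Nat) → vcons Nat 2 η (vcons Nat 1 η (vcons Nat 0 5 (vnil Nat)))) (λ (φ : Nat) → vcons Nat 2 φ (vcons Nat 1 φ (vcons Nat 0 5 (vnil Nat))))


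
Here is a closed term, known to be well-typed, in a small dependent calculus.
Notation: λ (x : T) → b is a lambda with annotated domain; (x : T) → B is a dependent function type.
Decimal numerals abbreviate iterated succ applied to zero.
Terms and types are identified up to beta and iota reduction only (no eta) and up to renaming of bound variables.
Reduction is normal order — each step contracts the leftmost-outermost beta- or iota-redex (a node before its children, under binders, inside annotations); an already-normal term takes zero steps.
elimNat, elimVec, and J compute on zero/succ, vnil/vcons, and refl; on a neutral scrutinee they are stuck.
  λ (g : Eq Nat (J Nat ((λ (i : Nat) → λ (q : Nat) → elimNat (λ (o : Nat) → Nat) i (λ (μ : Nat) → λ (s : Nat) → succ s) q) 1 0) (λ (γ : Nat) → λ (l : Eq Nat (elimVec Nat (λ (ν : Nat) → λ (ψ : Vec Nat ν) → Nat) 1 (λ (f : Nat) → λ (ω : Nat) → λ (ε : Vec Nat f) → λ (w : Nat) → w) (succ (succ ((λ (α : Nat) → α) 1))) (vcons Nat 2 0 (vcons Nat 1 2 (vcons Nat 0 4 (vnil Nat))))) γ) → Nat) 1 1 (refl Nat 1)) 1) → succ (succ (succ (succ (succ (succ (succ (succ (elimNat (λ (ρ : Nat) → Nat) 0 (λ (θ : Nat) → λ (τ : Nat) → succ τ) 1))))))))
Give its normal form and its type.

resulting normal form:
  λ (g : Eq Nat 1 1) → 9
type:
  (g : Eq Nat 1 1) → Nat


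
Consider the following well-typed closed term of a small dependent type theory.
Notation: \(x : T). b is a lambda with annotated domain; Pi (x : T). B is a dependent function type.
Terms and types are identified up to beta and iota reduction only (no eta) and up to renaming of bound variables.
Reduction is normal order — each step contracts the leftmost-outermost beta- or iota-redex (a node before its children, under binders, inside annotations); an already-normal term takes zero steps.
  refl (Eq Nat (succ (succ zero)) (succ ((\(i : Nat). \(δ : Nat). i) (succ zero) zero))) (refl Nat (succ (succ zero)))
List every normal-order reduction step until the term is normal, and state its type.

normal-order reduction sequence:
  refl (Eq Nat (succ (succ zero)) (succ ((\(i : Nat). \(δ : Nat). i) (succ zero) zero))) (refl Nat (succ (succ zero)))
  ~> refl (Eq Nat (succ (succ zero)) (succ ((\(i : Nat). succ zero) zero))) (refl Nat (succ (succ zero)))
  ~> refl (Eq Nat (succ (succ zero)) (succ (succ zero))) (refl Nat (succ (succ zero)))
inferred type:
  Eq (Eq Nat (succ (succ zero)) (succ (succ zero))) (refl Nat (succ (succ zero))) (refl Nat (succ (succ zero)))


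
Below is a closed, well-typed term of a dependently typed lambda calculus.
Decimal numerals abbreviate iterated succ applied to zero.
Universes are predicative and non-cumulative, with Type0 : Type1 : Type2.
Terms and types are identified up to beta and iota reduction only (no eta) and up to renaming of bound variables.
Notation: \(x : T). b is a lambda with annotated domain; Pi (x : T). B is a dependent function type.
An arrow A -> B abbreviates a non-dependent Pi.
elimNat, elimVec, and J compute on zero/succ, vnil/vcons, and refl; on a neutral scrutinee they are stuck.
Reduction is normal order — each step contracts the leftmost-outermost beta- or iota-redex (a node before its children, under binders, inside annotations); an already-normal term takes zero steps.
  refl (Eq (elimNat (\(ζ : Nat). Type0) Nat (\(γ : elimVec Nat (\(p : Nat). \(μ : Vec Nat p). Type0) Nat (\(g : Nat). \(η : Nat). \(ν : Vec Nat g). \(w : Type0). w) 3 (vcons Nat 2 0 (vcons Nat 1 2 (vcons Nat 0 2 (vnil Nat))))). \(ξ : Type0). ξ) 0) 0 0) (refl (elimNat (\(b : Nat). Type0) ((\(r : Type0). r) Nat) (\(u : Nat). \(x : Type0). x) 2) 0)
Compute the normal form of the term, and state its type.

reduced normal form:
  refl (Eq Nat 0 0) (refl Nat 0)
the term's type:
  Eq (Eq Nat 0 0) (refl Nat 0) (refl Nat 0)


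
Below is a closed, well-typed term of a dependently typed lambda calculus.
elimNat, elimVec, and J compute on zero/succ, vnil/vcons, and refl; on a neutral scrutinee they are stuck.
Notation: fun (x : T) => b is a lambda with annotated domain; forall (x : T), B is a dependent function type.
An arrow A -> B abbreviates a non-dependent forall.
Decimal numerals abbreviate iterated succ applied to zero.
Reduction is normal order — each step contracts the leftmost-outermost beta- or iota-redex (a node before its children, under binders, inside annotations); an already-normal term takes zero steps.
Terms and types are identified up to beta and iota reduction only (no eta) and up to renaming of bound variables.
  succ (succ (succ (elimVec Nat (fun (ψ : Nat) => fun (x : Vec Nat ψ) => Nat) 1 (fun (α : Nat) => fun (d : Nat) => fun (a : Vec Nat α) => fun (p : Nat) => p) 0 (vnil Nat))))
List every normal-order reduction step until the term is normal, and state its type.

reduction (normal order):
  succ (succ (succ (elimVec Nat (fun (ψ : Nat) => fun (x : Vec Nat ψ) => Nat) 1 (fun (α : Nat) => fun (d : Nat) => fun (a : Vec Nat α) => fun (p : Nat) => p) 0 (vnil Nat))))
  ~> 4
the term's type:
  Nat


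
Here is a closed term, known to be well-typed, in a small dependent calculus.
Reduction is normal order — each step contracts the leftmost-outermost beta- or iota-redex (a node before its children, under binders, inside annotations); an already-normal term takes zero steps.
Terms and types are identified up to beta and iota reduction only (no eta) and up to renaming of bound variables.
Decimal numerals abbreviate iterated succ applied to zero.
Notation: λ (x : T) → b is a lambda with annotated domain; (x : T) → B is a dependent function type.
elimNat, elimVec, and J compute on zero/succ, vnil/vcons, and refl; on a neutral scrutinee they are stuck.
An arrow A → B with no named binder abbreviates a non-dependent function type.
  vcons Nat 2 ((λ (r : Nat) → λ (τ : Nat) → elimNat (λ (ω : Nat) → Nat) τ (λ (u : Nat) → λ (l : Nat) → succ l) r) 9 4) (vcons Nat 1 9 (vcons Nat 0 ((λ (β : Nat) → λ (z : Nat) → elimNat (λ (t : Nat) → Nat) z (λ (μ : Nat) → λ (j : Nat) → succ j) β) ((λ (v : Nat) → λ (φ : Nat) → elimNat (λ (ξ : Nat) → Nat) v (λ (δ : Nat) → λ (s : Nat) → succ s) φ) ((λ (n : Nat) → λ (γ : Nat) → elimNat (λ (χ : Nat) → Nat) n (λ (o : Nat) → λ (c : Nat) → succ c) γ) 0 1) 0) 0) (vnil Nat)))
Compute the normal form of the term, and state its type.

resulting normal form:
  vcons Nat 2 13 (vcons Nat 1 9 (vcons Nat 0 1 (vnil Nat)))
inferred type:
  Vec Nat 3
observation: 45 normal-order steps normalize the term, beginning with a beta-redex.


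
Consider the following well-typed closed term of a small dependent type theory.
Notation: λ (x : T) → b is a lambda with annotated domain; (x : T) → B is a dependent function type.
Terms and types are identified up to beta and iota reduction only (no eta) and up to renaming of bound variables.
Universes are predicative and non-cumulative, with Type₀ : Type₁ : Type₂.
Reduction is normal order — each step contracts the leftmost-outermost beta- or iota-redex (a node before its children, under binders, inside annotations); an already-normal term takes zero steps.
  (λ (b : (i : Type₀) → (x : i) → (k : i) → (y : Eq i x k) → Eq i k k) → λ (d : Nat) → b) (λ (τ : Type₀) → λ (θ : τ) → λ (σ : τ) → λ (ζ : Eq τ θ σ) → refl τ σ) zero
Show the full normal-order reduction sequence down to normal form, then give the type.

normal-order reduction sequence:
  (λ (b : (i : Type₀) → (x : i) → (k : i) → (y : Eq i x k) → Eq i k k) → λ (d : Nat) → b) (λ (τ : Type₀) → λ (θ : τ) → λ (σ : τ) → λ (ζ : Eq τ θ σ) → refl τ σ) zero
  ~> (λ (b : Nat) → λ (i : Type₀) → λ (x : i) → λ (k : i) → λ (y : Eq i x k) → refl i k) zero
  ~> λ (b : Type₀) → λ (i : b) → λ (x : b) → λ (k : Eq b i x) → refl b x
inferred type:
  (b : Type₀) → (i : b) → (x : b) → (k : Eq b i x) → Eq b x x


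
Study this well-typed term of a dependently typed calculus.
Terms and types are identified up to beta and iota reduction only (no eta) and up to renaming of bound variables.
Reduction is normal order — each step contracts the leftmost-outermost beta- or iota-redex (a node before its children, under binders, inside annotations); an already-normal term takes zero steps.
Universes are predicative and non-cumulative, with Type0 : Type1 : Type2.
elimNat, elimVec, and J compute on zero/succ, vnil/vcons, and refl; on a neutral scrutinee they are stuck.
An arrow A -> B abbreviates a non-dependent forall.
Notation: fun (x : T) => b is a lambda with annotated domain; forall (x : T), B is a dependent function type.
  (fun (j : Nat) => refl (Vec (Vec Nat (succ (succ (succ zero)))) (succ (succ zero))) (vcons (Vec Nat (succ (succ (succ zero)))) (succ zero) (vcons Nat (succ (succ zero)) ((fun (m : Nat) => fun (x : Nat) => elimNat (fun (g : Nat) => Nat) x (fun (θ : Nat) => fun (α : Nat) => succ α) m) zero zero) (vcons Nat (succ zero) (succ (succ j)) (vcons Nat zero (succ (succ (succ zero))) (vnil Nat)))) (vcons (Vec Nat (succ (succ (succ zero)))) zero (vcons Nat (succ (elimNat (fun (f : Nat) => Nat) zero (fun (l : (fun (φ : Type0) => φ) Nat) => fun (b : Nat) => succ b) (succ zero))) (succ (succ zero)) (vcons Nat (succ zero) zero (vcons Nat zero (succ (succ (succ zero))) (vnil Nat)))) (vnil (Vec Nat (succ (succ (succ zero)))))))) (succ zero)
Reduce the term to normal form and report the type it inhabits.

resulting normal form:
  refl (Vec (Vec Nat (succ (succ (succ zero)))) (succ (succ zero))) (vcons (Vec Nat (succ (succ (succ zero)))) (succ zero) (vcons Nat (succ (succ zero)) zero (vcons Nat (succ zero) (succ (succ (succ zero))) (vcons Nat zero (succ (succ (succ zero))) (vnil Nat)))) (vcons (Vec Nat (succ (succ (succ zero)))) zero (vcons Nat (succ (succ zero)) (succ (succ zero)) (vcons Nat (succ zero) zero (vcons Nat zero (succ (succ (succ zero))) (vnil Nat)))) (vnil (Vec Nat (succ (succ (succ zero)))))))
type:
  Eq (Vec (Vec Nat (succ (succ (succ zero)))) (succ (succ zero))) (vcons (Vec Nat (succ (succ (succ zero)))) (succ zero) (vcons Nat (succ (succ zero)) zero (vcons Nat (succ zero) (succ (succ (succ zero))) (vcons Nat zero (succ (succ (succ zero))) (vnil Nat)))) (vcons (Vec Nat (succ (succ (succ zero)))) zero (vcons Nat (succ (succ zero)) (succ (succ zero)) (vcons Nat (succ zero) zero (vcons Nat zero (succ (succ (succ zero))) (vnil Nat)))) (vnil (Vec Nat (succ (succ (succ zero))))))) (vcons (Vec Nat (succ (succ (succ zero)))) (succ zero) (vcons Nat (succ (succ zero)) zero (vcons Nat (succ zero) (succ (succ (succ zero))) (vcons Nat zero (succ (succ (succ zero))) (vnil Nat)))) (vcons (Vec Nat (succ (succ (succ zero)))) zero (vcons Nat (succ (succ zero)) (succ (succ zero)) (vcons Nat (succ zero) zero (vcons Nat zero (succ (succ (succ zero))) (vnil Nat)))) (vnil (Vec Nat (succ (succ (succ zero)))))))


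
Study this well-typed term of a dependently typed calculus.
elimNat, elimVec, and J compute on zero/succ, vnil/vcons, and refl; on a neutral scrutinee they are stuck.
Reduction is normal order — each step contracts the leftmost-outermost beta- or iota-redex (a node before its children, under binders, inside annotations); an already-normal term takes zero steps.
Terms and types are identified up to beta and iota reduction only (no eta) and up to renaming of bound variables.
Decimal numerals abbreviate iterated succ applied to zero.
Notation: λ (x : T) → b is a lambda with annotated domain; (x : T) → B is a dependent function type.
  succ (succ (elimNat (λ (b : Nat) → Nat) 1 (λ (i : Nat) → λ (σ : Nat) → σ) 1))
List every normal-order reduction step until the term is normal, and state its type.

reduction (normal order):
  succ (succ (elimNat (λ (b : Nat) → Nat) 1 (λ (i : Nat) → λ (σ : Nat) → σ) 1))
  ~> succ (succ ((λ (b : Nat) → λ (i : Nat) → i) 0 (elimNat (λ (σ : Nat) → Nat) 1 (λ (n : Nat) → λ (g : Nat) → g) 0)))
  ~> succ (succ ((λ (b : Nat) → b) (elimNat (λ (i : Nat) → Nat) 1 (λ (σ : Nat) → λ (n : Nat) → n) 0)))
  ~> succ (succ (elimNat (λ (b : Nat) → Nat) 1 (λ (i : Nat) → λ (σ : Nat) → σ) 0))
  ~> 3
the term's type:
  Nat


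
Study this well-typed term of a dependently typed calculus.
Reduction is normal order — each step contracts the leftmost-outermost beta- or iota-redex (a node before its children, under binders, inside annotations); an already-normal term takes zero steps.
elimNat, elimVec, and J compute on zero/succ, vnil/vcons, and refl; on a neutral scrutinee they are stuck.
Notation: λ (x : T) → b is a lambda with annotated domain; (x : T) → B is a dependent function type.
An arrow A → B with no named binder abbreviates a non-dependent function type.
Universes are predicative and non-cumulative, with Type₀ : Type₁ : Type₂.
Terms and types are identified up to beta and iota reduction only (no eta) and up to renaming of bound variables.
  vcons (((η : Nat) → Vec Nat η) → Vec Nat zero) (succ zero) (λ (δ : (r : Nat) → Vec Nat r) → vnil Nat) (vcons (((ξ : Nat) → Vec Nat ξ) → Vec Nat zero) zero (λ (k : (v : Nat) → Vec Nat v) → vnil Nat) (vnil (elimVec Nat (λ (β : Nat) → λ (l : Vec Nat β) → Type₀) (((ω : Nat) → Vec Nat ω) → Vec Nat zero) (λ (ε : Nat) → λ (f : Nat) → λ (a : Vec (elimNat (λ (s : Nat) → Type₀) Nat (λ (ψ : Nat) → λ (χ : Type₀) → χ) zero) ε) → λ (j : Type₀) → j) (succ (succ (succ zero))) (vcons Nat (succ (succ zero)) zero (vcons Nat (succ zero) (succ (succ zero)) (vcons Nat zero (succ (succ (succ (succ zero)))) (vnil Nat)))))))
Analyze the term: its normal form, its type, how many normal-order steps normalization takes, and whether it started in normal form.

resulting normal form:
  vcons (((η : Nat) → Vec Nat η) → Vec Nat zero) (succ zero) (λ (δ : (r : Nat) → Vec Nat r) → vnil Nat) (vcons (((ξ : Nat) → Vec Nat ξ) → Vec Nat zero) zero (λ (k : (v : Nat) → Vec Nat v) → vnil Nat) (vnil (((β : Nat) → Vec Nat β) → Vec Nat zero)))
the term's type:
  Vec (((η : Nat) → Vec Nat η) → Vec Nat zero) (succ (succ zero))
steps to reach normal form (normal order): 16
started in normal form: no
first contracted redex: an elimVec iota-redex


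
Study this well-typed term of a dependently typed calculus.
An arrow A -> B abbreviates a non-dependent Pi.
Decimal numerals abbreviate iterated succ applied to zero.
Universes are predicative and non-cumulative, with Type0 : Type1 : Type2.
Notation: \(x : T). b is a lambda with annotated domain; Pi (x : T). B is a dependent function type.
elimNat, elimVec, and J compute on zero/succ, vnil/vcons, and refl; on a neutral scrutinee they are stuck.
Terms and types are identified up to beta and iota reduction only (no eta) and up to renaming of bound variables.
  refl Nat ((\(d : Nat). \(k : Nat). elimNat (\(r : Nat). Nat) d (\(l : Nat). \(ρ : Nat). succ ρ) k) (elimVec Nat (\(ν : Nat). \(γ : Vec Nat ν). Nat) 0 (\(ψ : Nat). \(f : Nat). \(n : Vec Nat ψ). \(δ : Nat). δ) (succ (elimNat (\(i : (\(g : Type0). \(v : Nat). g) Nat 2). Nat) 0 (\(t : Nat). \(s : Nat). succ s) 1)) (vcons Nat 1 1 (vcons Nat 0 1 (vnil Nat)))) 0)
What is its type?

inferred type:
  Eq Nat 0 0


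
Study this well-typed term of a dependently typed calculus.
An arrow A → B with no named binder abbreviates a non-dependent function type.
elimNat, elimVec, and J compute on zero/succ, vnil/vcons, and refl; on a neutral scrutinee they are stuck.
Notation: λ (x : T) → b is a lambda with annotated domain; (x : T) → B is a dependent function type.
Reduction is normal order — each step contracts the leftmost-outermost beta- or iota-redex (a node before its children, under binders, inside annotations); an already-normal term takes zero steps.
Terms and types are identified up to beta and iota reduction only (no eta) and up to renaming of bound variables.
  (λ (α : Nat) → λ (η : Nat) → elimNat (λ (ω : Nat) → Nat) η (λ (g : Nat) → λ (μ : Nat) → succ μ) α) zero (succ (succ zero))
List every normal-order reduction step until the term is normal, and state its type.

normal-order reduction:
  (λ (α : Nat) → λ (η : Nat) → elimNat (λ (ω : Nat) → Nat) η (λ (g : Nat) → λ (μ : Nat) → succ μ) α) zero (succ (succ zero))
  ~> (λ (α : Nat) → elimNat (λ (η : Nat) → Nat) α (λ (ω : Nat) → λ (g : Nat) → succ g) zero) (succ (succ zero))
  ~> elimNat (λ (α : Nat) → Nat) (succ (succ zero)) (λ (η : Nat) → λ (ω : Nat) → succ ω) zero
  ~> succ (succ zero)
inferred type:
  Nat


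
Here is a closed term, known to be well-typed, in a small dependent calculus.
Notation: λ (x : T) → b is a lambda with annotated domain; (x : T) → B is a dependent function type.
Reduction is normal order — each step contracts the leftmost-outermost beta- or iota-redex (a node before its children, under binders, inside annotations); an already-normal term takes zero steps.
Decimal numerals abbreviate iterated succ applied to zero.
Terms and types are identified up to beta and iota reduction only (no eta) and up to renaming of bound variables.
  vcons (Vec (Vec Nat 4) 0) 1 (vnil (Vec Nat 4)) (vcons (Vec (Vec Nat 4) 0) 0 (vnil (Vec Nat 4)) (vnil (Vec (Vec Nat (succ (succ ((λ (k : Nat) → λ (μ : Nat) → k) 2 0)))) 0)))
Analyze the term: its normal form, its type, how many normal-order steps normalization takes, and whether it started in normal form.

reduced normal form:
  vcons (Vec (Vec Nat 4) 0) 1 (vnil (Vec Nat 4)) (vcons (Vec (Vec Nat 4) 0) 0 (vnil (Vec Nat 4)) (vnil (Vec (Vec Nat 4) 0)))
the term's type:
  Vec (Vec (Vec Nat 4) 0) 2
normal-order step count: 2
term was already normal: no
first contracted redex: a beta-redex


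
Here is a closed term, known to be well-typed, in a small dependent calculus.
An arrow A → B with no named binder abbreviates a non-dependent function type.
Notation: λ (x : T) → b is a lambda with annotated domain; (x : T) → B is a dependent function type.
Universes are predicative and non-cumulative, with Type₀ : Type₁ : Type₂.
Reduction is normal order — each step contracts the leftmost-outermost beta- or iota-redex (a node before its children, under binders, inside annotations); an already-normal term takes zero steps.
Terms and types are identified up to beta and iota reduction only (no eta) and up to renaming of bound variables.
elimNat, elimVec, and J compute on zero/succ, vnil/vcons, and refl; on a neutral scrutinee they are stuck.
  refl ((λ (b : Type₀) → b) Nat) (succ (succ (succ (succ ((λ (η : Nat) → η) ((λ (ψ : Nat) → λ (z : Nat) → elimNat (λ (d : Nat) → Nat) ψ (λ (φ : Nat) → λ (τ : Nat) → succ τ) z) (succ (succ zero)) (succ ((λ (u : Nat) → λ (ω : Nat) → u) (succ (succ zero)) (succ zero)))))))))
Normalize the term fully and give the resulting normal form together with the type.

normal form:
  refl Nat (succ (succ (succ (succ (succ (succ (succ (succ (succ zero)))))))))
inferred type:
  Eq Nat (succ (succ (succ (succ (succ (succ (succ (succ (succ zero))))))))) (succ (succ (succ (succ (succ (succ (succ (succ (succ zero)))))))))
observation: the term reaches its normal form after 16 normal-order steps.


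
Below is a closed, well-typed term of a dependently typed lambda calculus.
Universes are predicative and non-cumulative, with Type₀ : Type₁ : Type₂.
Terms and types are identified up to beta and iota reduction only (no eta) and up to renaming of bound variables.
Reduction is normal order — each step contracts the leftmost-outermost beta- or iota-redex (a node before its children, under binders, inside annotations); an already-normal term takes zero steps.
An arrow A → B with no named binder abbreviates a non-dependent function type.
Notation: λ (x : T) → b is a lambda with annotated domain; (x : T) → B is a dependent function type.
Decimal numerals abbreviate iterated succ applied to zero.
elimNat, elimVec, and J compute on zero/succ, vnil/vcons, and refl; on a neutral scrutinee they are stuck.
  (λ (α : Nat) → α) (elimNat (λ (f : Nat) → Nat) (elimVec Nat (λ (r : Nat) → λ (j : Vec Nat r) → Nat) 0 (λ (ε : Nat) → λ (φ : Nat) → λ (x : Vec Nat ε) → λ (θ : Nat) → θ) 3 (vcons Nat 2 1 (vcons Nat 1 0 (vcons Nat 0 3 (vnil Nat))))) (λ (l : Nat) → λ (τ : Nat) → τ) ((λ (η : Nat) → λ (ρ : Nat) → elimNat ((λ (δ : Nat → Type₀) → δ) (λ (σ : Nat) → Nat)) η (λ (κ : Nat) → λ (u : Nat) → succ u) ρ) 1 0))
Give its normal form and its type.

normal form:
  0
inferred type:
  Nat
observation: the first redex contracted is a beta-redex; the normal form is reached in 24 normal-order steps.


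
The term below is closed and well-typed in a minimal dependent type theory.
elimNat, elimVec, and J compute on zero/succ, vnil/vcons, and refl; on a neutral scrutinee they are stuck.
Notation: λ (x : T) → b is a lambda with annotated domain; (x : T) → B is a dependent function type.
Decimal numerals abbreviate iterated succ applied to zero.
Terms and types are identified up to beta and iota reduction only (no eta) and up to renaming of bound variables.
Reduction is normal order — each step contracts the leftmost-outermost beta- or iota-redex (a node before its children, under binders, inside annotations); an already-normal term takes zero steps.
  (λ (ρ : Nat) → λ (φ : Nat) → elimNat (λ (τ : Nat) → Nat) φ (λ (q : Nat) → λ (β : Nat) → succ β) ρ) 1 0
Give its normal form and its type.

resulting normal form:
  1
inferred type:
  Nat


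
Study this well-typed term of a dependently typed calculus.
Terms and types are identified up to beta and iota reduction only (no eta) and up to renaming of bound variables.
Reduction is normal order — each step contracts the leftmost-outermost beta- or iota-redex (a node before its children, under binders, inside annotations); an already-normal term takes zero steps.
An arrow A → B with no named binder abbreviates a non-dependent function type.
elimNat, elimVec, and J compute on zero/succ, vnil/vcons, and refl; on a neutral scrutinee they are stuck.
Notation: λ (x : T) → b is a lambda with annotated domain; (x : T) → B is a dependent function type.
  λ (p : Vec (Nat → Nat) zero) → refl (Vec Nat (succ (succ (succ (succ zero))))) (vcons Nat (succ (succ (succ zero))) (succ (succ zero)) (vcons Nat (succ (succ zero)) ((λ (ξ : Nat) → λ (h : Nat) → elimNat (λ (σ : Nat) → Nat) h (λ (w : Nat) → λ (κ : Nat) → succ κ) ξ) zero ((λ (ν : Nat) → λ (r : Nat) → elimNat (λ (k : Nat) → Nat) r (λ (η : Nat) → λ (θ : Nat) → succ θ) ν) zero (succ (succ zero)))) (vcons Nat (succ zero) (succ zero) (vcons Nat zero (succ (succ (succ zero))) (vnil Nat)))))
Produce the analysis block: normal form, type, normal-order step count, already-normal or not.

normal form:
  λ (p : Vec (Nat → Nat) zero) → refl (Vec Nat (succ (succ (succ (succ zero))))) (vcons Nat (succ (succ (succ zero))) (succ (succ zero)) (vcons Nat (succ (succ zero)) (succ (succ zero)) (vcons Nat (succ zero) (succ zero) (vcons Nat zero (succ (succ (succ zero))) (vnil Nat)))))
type:
  Vec (Nat → Nat) zero → Eq (Vec Nat (succ (succ (succ (succ zero))))) (vcons Nat (succ (succ (succ zero))) (succ (succ zero)) (vcons Nat (succ (succ zero)) (succ (succ zero)) (vcons Nat (succ zero) (succ zero) (vcons Nat zero (succ (succ (succ zero))) (vnil Nat))))) (vcons Nat (succ (succ (succ zero))) (succ (succ zero)) (vcons Nat (succ (succ zero)) (succ (succ zero)) (vcons Nat (succ zero) (succ zero) (vcons Nat zero (succ (succ (succ zero))) (vnil Nat)))))
steps to reach normal form (normal order): 6
started in normal form: no
first redex: a beta-redex


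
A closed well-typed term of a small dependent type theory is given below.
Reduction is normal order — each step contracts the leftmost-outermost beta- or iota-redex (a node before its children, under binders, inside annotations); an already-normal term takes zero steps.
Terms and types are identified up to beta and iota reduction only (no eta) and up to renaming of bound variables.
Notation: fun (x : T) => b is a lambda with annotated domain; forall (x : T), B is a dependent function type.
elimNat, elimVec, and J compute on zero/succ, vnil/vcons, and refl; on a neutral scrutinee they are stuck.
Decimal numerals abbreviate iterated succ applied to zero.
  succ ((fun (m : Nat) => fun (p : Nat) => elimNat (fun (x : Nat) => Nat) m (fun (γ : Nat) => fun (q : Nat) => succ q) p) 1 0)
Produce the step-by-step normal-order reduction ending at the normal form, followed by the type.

normal-order reduction:
  succ ((fun (m : Nat) => fun (p : Nat) => elimNat (fun (x : Nat) => Nat) m (fun (γ : Nat) => fun (q : Nat) => succ q) p) 1 0)
  ~> succ ((fun (m : Nat) => elimNat (fun (p : Nat) => Nat) 1 (fun (x : Nat) => fun (γ : Nat) => succ γ) m) 0)
  ~> succ (elimNat (fun (m : Nat) => Nat) 1 (fun (p : Nat) => fun (x : Nat) => succ x) 0)
  ~> 2
type:
  Nat


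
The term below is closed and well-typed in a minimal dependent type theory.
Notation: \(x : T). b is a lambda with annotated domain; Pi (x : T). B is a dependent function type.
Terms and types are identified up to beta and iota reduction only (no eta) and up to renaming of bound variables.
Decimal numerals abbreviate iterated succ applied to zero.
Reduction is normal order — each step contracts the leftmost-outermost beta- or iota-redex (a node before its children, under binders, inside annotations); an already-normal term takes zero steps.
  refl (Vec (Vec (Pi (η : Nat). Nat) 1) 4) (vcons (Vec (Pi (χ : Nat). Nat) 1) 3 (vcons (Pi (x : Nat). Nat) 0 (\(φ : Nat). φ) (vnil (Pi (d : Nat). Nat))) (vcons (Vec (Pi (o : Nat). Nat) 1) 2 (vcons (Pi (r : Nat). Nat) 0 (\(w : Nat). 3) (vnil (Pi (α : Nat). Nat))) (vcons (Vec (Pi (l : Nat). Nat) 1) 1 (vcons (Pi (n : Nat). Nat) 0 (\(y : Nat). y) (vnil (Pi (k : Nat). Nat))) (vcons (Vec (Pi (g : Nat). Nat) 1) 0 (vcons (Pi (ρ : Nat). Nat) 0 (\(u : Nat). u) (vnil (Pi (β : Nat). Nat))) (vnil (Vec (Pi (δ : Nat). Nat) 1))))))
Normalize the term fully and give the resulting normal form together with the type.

reduced normal form:
  refl (Vec (Vec (Pi (η : Nat). Nat) 1) 4) (vcons (Vec (Pi (χ : Nat). Nat) 1) 3 (vcons (Pi (x : Nat). Nat) 0 (\(φ : Nat). φ) (vnil (Pi (d : Nat). Nat))) (vcons (Vec (Pi (o : Nat). Nat) 1) 2 (vcons (Pi (r : Nat). Nat) 0 (\(w : Nat). 3) (vnil (Pi (α : Nat). Nat))) (vcons (Vec (Pi (l : Nat). Nat) 1) 1 (vcons (Pi (n : Nat). Nat) 0 (\(y : Nat). y) (vnil (Pi (k : Nat). Nat))) (vcons (Vec (Pi (g : Nat). Nat) 1) 0 (vcons (Pi (ρ : Nat). Nat) 0 (\(u : Nat). u) (vnil (Pi (β : Nat). Nat))) (vnil (Vec (Pi (δ : Nat). Nat) 1))))))
the term's type:
  Eq (Vec (Vec (Pi (η : Nat). Nat) 1) 4) (vcons (Vec (Pi (χ : Nat). Nat) 1) 3 (vcons (Pi (x : Nat). Nat) 0 (\(φ : Nat). φ) (vnil (Pi (d : Nat). Nat))) (vcons (Vec (Pi (o : Nat). Nat) 1) 2 (vcons (Pi (r : Nat). Nat) 0 (\(w : Nat). 3) (vnil (Pi (α : Nat). Nat))) (vcons (Vec (Pi (l : Nat). Nat) 1) 1 (vcons (Pi (n : Nat). Nat) 0 (\(y : Nat). y) (vnil (Pi (k : Nat). Nat))) (vcons (Vec (Pi (g : Nat). Nat) 1) 0 (vcons (Pi (ρ : Nat). Nat) 0 (\(u : Nat). u) (vnil (Pi (β : Nat). Nat))) (vnil (Vec (Pi (δ : Nat). Nat) 1)))))) (vcons (Vec (Pi (e : Nat). Nat) 1) 3 (vcons (Pi (θ : Nat). Nat) 0 (\(μ : Nat). μ) (vnil (Pi (ψ : Nat). Nat))) (vcons (Vec (Pi (ν : Nat). Nat) 1) 2 (vcons (Pi (h : Nat). Nat) 0 (\(γ : Nat). 3) (vnil (Pi (z : Nat). Nat))) (vcons (Vec (Pi (c : Nat). Nat) 1) 1 (vcons (Pi (v : Nat). Nat) 0 (\(j : Nat). j) (vnil (Pi (τ : Nat). Nat))) (vcons (Vec (Pi (a : Nat). Nat) 1) 0 (vcons (Pi (f : Nat). Nat) 0 (\(ω : Nat). ω) (vnil (Pi (b : Nat). Nat))) (vnil (Vec (Pi (s : Nat). Nat) 1))))))
observation: no redex remains anywhere in the term; it is its own normal form.


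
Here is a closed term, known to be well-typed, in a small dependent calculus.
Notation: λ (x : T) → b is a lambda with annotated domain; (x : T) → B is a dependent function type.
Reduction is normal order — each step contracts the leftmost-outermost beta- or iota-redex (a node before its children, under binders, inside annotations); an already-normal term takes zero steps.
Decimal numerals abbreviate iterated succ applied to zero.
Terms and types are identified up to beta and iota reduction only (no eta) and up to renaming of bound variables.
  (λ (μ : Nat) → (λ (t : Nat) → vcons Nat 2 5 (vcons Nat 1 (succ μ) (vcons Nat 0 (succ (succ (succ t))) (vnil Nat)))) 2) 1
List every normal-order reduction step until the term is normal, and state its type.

normal-order reduction sequence:
  (λ (μ : Nat) → (λ (t : Nat) → vcons Nat 2 5 (vcons Nat 1 (succ μ) (vcons Nat 0 (succ (succ (succ t))) (vnil Nat)))) 2) 1
  ~> (λ (μ : Nat) → vcons Nat 2 5 (vcons Nat 1 2 (vcons Nat 0 (succ (succ (succ μ))) (vnil Nat)))) 2
  ~> vcons Nat 2 5 (vcons Nat 1 2 (vcons Nat 0 5 (vnil Nat)))
the term's type:
  Vec Nat 3


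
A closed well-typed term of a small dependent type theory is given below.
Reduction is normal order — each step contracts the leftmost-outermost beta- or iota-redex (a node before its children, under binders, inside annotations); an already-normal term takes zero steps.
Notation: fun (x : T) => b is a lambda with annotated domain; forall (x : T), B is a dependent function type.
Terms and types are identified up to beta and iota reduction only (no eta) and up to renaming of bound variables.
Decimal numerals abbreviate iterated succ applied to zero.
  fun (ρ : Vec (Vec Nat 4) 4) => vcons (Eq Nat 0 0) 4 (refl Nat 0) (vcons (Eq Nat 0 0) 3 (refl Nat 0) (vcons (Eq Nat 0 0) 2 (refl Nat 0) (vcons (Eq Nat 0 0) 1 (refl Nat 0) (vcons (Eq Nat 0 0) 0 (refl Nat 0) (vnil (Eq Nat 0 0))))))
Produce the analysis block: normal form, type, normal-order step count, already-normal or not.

reduced normal form:
  fun (ρ : Vec (Vec Nat 4) 4) => vcons (Eq Nat 0 0) 4 (refl Nat 0) (vcons (Eq Nat 0 0) 3 (refl Nat 0) (vcons (Eq Nat 0 0) 2 (refl Nat 0) (vcons (Eq Nat 0 0) 1 (refl Nat 0) (vcons (Eq Nat 0 0) 0 (refl Nat 0) (vnil (Eq Nat 0 0))))))
type:
  forall (ρ : Vec (Vec Nat 4) 4), Vec (Eq Nat 0 0) 5
normal-order step count: 0
already normal: yes


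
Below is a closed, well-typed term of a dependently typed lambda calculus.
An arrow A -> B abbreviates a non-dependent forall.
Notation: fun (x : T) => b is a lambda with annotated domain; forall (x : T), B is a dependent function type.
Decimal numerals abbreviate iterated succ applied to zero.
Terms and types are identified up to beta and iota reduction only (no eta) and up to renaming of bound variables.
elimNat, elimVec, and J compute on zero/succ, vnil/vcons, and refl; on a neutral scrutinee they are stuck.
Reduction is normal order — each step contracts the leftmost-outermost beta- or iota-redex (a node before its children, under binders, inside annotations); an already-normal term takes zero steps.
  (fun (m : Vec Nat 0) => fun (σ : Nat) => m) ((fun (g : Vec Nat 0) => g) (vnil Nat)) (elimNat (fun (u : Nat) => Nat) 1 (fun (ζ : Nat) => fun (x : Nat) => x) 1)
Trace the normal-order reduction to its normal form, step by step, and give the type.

normal-order reduction sequence:
  (fun (m : Vec Nat 0) => fun (σ : Nat) => m) ((fun (g : Vec Nat 0) => g) (vnil Nat)) (elimNat (fun (u : Nat) => Nat) 1 (fun (ζ : Nat) => fun (x : Nat) => x) 1)
  ~> (fun (m : Nat) => (fun (σ : Vec Nat 0) => σ) (vnil Nat)) (elimNat (fun (g : Nat) => Nat) 1 (fun (u : Nat) => fun (ζ : Nat) => ζ) 1)
  ~> (fun (m : Vec Nat 0) => m) (vnil Nat)
  ~> vnil Nat
the term's type:
  Vec Nat 0


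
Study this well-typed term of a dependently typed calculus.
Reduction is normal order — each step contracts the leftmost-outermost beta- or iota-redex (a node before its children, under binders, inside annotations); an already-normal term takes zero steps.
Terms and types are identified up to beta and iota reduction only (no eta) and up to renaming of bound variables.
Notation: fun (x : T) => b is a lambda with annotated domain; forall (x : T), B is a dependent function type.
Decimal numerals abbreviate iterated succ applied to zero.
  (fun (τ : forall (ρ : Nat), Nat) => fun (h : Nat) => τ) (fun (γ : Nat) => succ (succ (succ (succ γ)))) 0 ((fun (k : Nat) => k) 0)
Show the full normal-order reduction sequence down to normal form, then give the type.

normal-order reduction:
  (fun (τ : forall (ρ : Nat), Nat) => fun (h : Nat) => τ) (fun (γ : Nat) => succ (succ (succ (succ γ)))) 0 ((fun (k : Nat) => k) 0)
  ~> (fun (τ : Nat) => fun (ρ : Nat) => succ (succ (succ (succ ρ)))) 0 ((fun (h : Nat) => h) 0)
  ~> (fun (τ : Nat) => succ (succ (succ (succ τ)))) ((fun (ρ : Nat) => ρ) 0)
  ~> succ (succ (succ (succ ((fun (τ : Nat) => τ) 0))))
  ~> 4
type:
  Nat


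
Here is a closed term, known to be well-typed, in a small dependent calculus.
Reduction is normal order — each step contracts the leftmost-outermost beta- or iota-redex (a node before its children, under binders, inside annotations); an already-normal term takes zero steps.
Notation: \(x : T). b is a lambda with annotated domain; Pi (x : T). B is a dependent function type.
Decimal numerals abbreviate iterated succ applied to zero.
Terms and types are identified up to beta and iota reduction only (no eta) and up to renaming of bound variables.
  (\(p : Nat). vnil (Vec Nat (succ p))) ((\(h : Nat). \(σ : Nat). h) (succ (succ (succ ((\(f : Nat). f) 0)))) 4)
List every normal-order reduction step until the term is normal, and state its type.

normal-order reduction sequence:
  (\(p : Nat). vnil (Vec Nat (succ p))) ((\(h : Nat). \(σ : Nat). h) (succ (succ (succ ((\(f : Nat). f) 0)))) 4)
  ~> vnil (Vec Nat (succ ((\(p : Nat). \(h : Nat). p) (succ (succ (succ ((\(σ : Nat). σ) 0)))) 4)))
  ~> vnil (Vec Nat (succ ((\(p : Nat). succ (succ (succ ((\(h : Nat). h) 0)))) 4)))
  ~> vnil (Vec Nat (succ (succ (succ (succ ((\(p : Nat). p) 0))))))
  ~> vnil (Vec Nat 4)
type:
  Vec (Vec Nat 4) 0
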